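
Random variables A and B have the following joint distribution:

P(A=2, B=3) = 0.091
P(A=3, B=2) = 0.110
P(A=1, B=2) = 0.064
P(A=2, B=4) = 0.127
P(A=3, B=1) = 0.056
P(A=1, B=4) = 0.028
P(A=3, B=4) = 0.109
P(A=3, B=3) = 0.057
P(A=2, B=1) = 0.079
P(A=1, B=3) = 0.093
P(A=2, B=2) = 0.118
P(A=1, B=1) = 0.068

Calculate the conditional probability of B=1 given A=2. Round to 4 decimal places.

P(A=2) = 0.079 + 0.118 + 0.091 + 0.127 = 0.415.
P(B=1 | A=2) = 0.079/0.415 = 0.1904.

0.1904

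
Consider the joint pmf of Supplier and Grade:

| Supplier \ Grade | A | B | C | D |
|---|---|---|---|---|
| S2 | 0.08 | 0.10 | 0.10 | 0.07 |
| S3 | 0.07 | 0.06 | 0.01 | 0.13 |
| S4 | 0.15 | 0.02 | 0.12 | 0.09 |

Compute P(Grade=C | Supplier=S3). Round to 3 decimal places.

0.037

P(Supplier=S3) = 0.07 + 0.06 + 0.01 + 0.13 = 0.27.
P(Grade=C | Supplier=S3) = 0.01/0.27 = 0.037.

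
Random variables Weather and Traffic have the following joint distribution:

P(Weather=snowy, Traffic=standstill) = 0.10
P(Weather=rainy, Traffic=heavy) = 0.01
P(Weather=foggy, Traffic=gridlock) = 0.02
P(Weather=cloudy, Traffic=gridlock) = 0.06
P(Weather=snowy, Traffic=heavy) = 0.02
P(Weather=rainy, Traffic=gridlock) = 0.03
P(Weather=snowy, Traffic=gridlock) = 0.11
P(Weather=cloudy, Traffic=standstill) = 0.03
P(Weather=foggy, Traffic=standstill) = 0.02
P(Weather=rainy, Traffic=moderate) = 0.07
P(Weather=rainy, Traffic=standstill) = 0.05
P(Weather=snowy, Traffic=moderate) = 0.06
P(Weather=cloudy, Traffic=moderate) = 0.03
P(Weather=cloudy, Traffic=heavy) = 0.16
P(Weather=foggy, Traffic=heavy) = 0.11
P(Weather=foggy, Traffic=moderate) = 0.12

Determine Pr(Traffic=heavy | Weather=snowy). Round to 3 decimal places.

P(Weather=snowy) = 0.06 + 0.02 + 0.11 + 0.10 = 0.29.
P(Traffic=heavy | Weather=snowy) = 0.02/0.29 = 0.069.

0.069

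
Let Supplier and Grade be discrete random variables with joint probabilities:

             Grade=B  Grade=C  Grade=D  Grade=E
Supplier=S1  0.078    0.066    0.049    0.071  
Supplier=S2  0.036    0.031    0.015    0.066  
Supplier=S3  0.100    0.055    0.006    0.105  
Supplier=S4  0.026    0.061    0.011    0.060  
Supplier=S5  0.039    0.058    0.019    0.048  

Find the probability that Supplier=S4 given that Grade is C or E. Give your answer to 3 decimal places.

P(Grade=C) = 0.066 + 0.031 + 0.055 + 0.061 + 0.058 = 0.271.
P(Grade=E) = 0.071 + 0.066 + 0.105 + 0.060 + 0.048 = 0.350.
P(Grade ∈ {C, E}) = 0.271 + 0.350 = 0.621; P(Supplier=S4, Grade ∈ {C, E}) = 0.061 + 0.060 = 0.121.
P(Supplier=S4 | Grade ∈ {C, E}) = 0.121/0.621 = 0.195.

0.195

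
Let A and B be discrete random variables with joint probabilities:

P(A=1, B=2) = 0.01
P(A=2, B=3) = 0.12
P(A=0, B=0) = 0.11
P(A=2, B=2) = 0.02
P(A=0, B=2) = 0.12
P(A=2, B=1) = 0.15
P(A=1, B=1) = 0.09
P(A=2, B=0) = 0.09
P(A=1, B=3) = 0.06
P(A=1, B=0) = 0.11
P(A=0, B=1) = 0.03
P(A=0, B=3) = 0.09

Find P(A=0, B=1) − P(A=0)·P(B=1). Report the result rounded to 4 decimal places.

-0.0645

P(A=0) = 0.11 + 0.03 + 0.12 + 0.09 = 0.35.
P(B=1) = 0.03 + 0.09 + 0.15 = 0.27.
P(A=0, B=1) − P(A=0)P(B=1) = 0.03 − 0.35×0.27 = -0.0645.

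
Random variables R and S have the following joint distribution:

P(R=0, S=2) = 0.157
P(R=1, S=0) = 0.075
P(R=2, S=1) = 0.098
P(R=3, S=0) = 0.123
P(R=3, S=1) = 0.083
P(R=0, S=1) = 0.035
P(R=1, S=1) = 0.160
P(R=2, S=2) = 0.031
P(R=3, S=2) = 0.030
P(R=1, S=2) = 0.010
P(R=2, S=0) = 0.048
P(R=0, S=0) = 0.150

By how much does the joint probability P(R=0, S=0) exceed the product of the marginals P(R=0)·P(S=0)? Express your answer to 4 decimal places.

P(R=0) = 0.150 + 0.035 + 0.157 = 0.342.
P(S=0) = 0.150 + 0.075 + 0.048 + 0.123 = 0.396.
P(R=0, S=0) − P(R=0)P(S=0) = 0.150 − 0.342×0.396 = 0.0146.

0.0146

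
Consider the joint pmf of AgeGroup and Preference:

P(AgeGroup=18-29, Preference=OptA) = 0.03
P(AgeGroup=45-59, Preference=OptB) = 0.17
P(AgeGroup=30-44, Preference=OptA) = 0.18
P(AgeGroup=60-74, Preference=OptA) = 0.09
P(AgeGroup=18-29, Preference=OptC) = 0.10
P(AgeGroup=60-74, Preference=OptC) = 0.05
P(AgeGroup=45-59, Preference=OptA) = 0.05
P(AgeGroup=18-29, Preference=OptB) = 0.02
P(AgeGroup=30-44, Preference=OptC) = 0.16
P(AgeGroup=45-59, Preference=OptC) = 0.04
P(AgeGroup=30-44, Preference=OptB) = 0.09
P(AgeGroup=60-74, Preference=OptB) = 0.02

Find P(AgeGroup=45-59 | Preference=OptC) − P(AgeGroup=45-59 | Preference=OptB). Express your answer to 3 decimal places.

-0.452

P(Preference=OptC) = 0.10 + 0.16 + 0.04 + 0.05 = 0.35; P(AgeGroup=45-59 | Preference=OptC) = 0.04/0.35 = 0.1143.
P(Preference=OptB) = 0.02 + 0.09 + 0.17 + 0.02 = 0.30; P(AgeGroup=45-59 | Preference=OptB) = 0.17/0.30 = 0.5667.
Difference = -0.452.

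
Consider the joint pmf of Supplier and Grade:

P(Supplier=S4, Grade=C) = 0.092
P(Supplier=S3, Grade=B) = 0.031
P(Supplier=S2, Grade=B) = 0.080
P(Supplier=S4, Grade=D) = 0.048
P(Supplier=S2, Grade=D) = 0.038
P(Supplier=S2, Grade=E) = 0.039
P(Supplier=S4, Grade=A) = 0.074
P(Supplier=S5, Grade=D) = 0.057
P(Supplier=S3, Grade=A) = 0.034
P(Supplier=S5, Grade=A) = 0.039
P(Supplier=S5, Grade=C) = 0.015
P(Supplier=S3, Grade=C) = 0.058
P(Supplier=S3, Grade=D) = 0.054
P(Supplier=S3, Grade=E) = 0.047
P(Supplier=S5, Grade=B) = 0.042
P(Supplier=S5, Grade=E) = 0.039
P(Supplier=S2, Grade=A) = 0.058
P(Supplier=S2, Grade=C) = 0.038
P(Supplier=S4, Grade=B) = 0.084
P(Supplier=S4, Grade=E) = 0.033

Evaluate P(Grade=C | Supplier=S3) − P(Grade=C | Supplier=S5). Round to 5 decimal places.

0.18080

P(Supplier=S3) = 0.034 + 0.031 + 0.058 + 0.054 + 0.047 = 0.224; P(Grade=C | Supplier=S3) = 0.058/0.224 = 0.258929.
P(Supplier=S5) = 0.039 + 0.042 + 0.015 + 0.057 + 0.039 = 0.192; P(Grade=C | Supplier=S5) = 0.015/0.192 = 0.078125.
Difference = 0.18080.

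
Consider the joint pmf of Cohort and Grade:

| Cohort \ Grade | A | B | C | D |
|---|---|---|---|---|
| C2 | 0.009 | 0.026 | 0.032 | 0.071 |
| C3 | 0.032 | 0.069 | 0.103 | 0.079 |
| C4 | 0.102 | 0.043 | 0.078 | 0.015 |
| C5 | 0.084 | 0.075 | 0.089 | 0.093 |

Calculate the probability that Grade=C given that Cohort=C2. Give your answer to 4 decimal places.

P(Cohort=C2) = 0.009 + 0.026 + 0.032 + 0.071 = 0.138.
P(Grade=C | Cohort=C2) = 0.032/0.138 = 0.2319.

0.2319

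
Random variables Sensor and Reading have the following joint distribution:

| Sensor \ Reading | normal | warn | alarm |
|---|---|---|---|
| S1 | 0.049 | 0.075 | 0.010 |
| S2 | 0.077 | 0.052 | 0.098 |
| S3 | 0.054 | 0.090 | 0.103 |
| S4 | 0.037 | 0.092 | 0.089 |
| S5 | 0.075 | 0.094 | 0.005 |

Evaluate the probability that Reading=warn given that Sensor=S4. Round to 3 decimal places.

P(Sensor=S4) = 0.037 + 0.092 + 0.089 = 0.218.
P(Reading=warn | Sensor=S4) = 0.092/0.218 = 0.422.

0.422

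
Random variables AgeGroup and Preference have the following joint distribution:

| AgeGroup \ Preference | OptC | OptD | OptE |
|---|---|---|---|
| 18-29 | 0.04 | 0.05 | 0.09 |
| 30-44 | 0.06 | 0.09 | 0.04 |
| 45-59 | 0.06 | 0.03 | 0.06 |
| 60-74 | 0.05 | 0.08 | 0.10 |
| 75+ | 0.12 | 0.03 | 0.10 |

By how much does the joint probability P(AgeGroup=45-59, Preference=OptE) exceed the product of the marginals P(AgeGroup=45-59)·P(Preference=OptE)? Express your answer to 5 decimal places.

0.00150

P(AgeGroup=45-59) = 0.06 + 0.03 + 0.06 = 0.15.
P(Preference=OptE) = 0.09 + 0.04 + 0.06 + 0.10 + 0.10 = 0.39.
P(AgeGroup=45-59, Preference=OptE) − P(AgeGroup=45-59)P(Preference=OptE) = 0.06 − 0.15×0.39 = 0.00150.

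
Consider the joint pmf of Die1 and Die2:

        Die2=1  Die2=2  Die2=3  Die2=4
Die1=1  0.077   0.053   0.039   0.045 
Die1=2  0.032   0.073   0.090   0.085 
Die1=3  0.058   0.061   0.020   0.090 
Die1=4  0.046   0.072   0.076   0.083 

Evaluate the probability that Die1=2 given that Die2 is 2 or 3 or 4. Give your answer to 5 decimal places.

0.31512

P(Die2=2) = 0.053 + 0.073 + 0.061 + 0.072 = 0.259.
P(Die2=3) = 0.039 + 0.090 + 0.020 + 0.076 = 0.225.
P(Die2=4) = 0.045 + 0.085 + 0.090 + 0.083 = 0.303.
P(Die2 ∈ {2, 3, 4}) = 0.259 + 0.225 + 0.303 = 0.787; P(Die1=2, Die2 ∈ {2, 3, 4}) = 0.073 + 0.090 + 0.085 = 0.248.
P(Die1=2 | Die2 ∈ {2, 3, 4}) = 0.248/0.787 = 0.31512.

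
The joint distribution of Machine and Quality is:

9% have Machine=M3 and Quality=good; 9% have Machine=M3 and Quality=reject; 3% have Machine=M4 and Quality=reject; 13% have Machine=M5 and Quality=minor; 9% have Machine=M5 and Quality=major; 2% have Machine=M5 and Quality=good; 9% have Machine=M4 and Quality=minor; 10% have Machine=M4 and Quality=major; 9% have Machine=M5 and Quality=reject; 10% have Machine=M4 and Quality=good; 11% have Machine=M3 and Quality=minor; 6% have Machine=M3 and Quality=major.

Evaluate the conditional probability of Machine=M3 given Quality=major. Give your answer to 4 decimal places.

P(Quality=major) = 0.06 + 0.10 + 0.09 = 0.25.
P(Machine=M3 | Quality=major) = 0.06/0.25 = 0.2400.

0.2400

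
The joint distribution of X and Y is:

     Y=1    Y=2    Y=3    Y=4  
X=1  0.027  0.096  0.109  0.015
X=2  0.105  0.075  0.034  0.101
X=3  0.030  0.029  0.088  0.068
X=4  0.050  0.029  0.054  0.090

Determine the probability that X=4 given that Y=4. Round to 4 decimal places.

0.3285

P(Y=4) = 0.015 + 0.101 + 0.068 + 0.090 = 0.274.
P(X=4 | Y=4) = 0.090/0.274 = 0.3285.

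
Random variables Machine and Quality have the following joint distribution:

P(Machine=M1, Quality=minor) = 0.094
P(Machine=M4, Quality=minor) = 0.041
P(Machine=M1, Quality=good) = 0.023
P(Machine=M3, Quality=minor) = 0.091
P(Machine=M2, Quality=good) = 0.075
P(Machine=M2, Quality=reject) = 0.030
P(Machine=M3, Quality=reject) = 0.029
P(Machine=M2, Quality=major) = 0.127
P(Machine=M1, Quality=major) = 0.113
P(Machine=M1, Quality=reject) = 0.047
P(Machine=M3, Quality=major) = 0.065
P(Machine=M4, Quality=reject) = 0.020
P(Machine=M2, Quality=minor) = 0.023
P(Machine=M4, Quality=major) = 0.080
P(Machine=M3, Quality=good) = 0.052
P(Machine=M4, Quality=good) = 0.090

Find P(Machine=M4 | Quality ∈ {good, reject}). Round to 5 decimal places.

P(Quality=good) = 0.023 + 0.075 + 0.052 + 0.090 = 0.240.
P(Quality=reject) = 0.047 + 0.030 + 0.029 + 0.020 = 0.126.
P(Quality ∈ {good, reject}) = 0.240 + 0.126 = 0.366; P(Machine=M4, Quality ∈ {good, reject}) = 0.090 + 0.020 = 0.110.
P(Machine=M4 | Quality ∈ {good, reject}) = 0.110/0.366 = 0.30055.

0.30055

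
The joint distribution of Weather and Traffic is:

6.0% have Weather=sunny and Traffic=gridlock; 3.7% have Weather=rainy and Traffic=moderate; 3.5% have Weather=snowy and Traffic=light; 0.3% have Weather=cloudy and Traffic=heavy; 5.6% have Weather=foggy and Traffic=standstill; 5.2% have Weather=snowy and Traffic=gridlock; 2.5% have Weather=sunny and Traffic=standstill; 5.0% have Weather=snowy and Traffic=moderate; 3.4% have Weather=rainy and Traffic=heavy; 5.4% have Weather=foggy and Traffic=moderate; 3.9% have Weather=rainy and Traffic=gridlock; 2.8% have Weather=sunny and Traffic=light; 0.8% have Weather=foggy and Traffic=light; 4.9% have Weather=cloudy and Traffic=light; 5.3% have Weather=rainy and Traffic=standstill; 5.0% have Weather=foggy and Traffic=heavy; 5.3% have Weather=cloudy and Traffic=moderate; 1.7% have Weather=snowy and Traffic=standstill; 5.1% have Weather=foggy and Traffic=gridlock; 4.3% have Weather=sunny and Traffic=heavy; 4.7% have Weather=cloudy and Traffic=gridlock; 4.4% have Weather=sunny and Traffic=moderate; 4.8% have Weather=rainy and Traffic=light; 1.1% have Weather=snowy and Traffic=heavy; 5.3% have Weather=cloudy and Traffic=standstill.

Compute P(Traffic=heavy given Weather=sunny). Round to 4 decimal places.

0.2150

P(Weather=sunny) = 0.028 + 0.044 + 0.043 + 0.060 + 0.025 = 0.200.
P(Traffic=heavy | Weather=sunny) = 0.043/0.200 = 0.2150.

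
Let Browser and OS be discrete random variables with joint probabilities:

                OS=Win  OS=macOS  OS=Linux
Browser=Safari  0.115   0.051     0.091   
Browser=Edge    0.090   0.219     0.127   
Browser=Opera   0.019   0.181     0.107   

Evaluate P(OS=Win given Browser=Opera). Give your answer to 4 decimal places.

P(Browser=Opera) = 0.019 + 0.181 + 0.107 = 0.307.
P(OS=Win | Browser=Opera) = 0.019/0.307 = 0.0619.

0.0619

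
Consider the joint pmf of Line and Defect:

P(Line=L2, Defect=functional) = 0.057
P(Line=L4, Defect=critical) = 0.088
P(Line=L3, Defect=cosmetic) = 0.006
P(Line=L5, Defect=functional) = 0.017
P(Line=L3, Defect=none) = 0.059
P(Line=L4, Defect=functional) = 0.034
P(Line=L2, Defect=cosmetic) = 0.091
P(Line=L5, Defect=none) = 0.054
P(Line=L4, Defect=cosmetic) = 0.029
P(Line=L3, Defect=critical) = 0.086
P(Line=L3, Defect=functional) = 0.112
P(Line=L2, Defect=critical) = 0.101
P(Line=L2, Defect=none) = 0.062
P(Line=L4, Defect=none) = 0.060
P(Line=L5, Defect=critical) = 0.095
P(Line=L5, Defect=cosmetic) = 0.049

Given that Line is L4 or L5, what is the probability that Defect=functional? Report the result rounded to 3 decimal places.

0.120

P(Line=L4) = 0.060 + 0.029 + 0.034 + 0.088 = 0.211.
P(Line=L5) = 0.054 + 0.049 + 0.017 + 0.095 = 0.215.
P(Line ∈ {L4, L5}) = 0.211 + 0.215 = 0.426; P(Defect=functional, Line ∈ {L4, L5}) = 0.034 + 0.017 = 0.051.
P(Defect=functional | Line ∈ {L4, L5}) = 0.051/0.426 = 0.120.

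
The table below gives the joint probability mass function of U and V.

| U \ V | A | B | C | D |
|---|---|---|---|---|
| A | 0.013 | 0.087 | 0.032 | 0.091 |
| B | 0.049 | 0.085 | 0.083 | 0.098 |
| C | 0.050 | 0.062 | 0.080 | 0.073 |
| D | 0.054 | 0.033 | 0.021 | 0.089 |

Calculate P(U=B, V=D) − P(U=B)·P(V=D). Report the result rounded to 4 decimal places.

P(U=B) = 0.049 + 0.085 + 0.083 + 0.098 = 0.315.
P(V=D) = 0.091 + 0.098 + 0.073 + 0.089 = 0.351.
P(U=B, V=D) − P(U=B)P(V=D) = 0.098 − 0.315×0.351 = -0.0126.

-0.0126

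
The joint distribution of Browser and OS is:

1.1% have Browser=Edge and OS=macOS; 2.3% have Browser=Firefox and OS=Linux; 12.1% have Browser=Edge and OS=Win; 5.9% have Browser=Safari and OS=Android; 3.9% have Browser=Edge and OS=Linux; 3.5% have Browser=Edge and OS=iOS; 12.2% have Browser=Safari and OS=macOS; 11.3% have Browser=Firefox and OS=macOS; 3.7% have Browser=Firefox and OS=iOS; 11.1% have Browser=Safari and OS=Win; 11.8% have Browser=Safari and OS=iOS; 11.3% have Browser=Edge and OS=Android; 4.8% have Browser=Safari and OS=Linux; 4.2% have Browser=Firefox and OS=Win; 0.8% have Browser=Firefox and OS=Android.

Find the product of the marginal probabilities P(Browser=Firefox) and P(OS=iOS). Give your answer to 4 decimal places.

P(Browser=Firefox) = 0.042 + 0.113 + 0.023 + 0.037 + 0.008 = 0.223.
P(OS=iOS) = 0.037 + 0.118 + 0.035 = 0.190.
Product: 0.223 × 0.190 = 0.0424.

0.0424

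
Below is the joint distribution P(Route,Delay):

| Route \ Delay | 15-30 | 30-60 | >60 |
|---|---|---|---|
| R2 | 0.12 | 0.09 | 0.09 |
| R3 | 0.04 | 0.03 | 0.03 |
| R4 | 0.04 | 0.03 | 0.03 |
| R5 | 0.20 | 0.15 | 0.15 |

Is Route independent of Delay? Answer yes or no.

yes

Every cell satisfies P(Route,Delay) = P(Route)·P(Delay). For instance P(Route=R2) = 0.30, P(Delay=15-30) = 0.40, and 0.30×0.40 = 0.12 matches the joint entry. So Route and Delay are independent.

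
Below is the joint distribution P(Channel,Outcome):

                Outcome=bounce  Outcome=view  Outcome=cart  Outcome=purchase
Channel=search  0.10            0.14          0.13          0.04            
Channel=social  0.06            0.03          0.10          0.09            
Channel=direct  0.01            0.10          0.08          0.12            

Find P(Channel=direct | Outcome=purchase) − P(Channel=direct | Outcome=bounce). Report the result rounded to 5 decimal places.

0.42118

P(Outcome=purchase) = 0.04 + 0.09 + 0.12 = 0.25; P(Channel=direct | Outcome=purchase) = 0.12/0.25 = 0.480000.
P(Outcome=bounce) = 0.10 + 0.06 + 0.01 = 0.17; P(Channel=direct | Outcome=bounce) = 0.01/0.17 = 0.058824.
Difference = 0.42118.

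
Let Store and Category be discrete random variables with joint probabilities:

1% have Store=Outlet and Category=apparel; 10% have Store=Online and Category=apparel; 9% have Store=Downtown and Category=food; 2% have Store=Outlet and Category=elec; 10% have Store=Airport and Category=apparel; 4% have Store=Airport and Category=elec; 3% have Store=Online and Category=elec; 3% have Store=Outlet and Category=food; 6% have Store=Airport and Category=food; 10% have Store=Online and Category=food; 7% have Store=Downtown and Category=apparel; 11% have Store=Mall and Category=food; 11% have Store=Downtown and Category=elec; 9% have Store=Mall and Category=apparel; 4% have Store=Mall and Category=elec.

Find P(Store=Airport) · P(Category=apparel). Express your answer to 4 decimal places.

0.0740

P(Store=Airport) = 0.06 + 0.10 + 0.04 = 0.20.
P(Category=apparel) = 0.07 + 0.09 + 0.10 + 0.01 + 0.10 = 0.37.
Product: 0.20 × 0.37 = 0.0740.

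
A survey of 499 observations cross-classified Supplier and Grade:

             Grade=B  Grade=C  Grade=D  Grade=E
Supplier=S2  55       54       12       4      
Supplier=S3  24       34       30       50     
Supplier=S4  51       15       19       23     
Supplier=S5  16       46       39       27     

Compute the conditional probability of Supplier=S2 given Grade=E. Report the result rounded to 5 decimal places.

0.03846

Total with Grade=E: 4 + 50 + 23 + 27 = 104.
P(Supplier=S2 | Grade=E) = 4/104 = 0.03846.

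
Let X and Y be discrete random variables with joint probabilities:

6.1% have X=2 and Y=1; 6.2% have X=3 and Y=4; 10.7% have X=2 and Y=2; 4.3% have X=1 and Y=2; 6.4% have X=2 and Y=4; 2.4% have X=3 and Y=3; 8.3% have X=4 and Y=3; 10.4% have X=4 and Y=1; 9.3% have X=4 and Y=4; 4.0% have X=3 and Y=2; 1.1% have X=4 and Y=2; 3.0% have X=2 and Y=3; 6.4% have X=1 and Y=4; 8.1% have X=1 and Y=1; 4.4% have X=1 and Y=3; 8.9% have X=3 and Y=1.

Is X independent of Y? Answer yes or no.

P(X=2) = 0.262 and P(Y=2) = 0.201, so their product is 0.05266, but P(X=2, Y=2) = 0.107. Since these differ, X and Y are not independent.

no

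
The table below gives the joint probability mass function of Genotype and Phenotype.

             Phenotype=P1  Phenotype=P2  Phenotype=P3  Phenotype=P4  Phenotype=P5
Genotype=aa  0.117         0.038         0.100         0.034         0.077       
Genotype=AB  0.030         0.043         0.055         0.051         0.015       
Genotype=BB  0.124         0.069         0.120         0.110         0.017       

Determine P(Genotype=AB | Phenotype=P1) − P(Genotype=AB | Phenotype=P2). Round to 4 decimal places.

-0.1760

P(Phenotype=P1) = 0.117 + 0.030 + 0.124 = 0.271; P(Genotype=AB | Phenotype=P1) = 0.030/0.271 = 0.11070.
P(Phenotype=P2) = 0.038 + 0.043 + 0.069 = 0.150; P(Genotype=AB | Phenotype=P2) = 0.043/0.150 = 0.28667.
Difference = -0.1760.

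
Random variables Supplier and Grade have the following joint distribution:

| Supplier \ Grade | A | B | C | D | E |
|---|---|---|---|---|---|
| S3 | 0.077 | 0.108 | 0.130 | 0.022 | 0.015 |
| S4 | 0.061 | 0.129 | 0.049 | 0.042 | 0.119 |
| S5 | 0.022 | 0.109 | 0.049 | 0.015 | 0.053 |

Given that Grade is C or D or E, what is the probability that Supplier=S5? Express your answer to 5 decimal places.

P(Grade=C) = 0.130 + 0.049 + 0.049 = 0.228.
P(Grade=D) = 0.022 + 0.042 + 0.015 = 0.079.
P(Grade=E) = 0.015 + 0.119 + 0.053 = 0.187.
P(Grade ∈ {C, D, E}) = 0.228 + 0.079 + 0.187 = 0.494; P(Supplier=S5, Grade ∈ {C, D, E}) = 0.049 + 0.015 + 0.053 = 0.117.
P(Supplier=S5 | Grade ∈ {C, D, E}) = 0.117/0.494 = 0.23684.

0.23684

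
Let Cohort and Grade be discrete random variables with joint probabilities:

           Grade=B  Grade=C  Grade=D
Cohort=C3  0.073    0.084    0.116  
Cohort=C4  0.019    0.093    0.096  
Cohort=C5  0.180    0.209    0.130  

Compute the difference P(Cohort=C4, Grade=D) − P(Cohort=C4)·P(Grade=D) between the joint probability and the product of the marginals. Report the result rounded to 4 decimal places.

0.0249

P(Cohort=C4) = 0.019 + 0.093 + 0.096 = 0.208.
P(Grade=D) = 0.116 + 0.096 + 0.130 = 0.342.
P(Cohort=C4, Grade=D) − P(Cohort=C4)P(Grade=D) = 0.096 − 0.208×0.342 = 0.0249.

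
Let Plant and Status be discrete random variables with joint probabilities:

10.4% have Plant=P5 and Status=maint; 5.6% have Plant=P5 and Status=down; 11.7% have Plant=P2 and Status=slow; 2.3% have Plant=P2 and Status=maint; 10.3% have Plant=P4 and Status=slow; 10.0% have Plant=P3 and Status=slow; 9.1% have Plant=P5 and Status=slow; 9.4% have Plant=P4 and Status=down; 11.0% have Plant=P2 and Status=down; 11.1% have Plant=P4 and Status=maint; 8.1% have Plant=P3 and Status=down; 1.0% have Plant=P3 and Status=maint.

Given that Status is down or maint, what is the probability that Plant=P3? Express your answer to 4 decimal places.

P(Status=down) = 0.110 + 0.081 + 0.094 + 0.056 = 0.341.
P(Status=maint) = 0.023 + 0.010 + 0.111 + 0.104 = 0.248.
P(Status ∈ {down, maint}) = 0.341 + 0.248 = 0.589; P(Plant=P3, Status ∈ {down, maint}) = 0.081 + 0.010 = 0.091.
P(Plant=P3 | Status ∈ {down, maint}) = 0.091/0.589 = 0.1545.

0.1545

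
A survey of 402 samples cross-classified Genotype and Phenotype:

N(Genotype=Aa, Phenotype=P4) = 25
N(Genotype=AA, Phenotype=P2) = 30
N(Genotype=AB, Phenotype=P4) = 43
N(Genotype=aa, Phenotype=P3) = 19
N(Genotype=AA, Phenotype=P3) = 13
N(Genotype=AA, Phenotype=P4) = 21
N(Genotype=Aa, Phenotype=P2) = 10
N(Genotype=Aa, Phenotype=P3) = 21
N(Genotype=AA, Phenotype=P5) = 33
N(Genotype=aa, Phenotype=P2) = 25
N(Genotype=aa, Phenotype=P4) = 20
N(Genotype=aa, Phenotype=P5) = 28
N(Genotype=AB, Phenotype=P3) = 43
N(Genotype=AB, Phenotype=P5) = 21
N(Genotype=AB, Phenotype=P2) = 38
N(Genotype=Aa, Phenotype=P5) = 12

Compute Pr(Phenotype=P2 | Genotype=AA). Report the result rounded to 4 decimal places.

Total with Genotype=AA: 30 + 13 + 21 + 33 = 97.
P(Phenotype=P2 | Genotype=AA) = 30/97 = 0.3093.

0.3093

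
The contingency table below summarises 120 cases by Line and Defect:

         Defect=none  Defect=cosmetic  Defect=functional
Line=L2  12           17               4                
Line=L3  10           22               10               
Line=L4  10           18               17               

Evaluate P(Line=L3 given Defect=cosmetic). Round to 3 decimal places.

0.386

Total with Defect=cosmetic: 17 + 22 + 18 = 57.
P(Line=L3 | Defect=cosmetic) = 22/57 = 0.386.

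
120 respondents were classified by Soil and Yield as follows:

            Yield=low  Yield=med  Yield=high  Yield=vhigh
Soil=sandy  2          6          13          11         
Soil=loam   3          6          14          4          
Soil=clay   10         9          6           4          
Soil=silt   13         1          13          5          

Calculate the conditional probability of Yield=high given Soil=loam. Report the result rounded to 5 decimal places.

Total with Soil=loam: 3 + 6 + 14 + 4 = 27.
P(Yield=high | Soil=loam) = 14/27 = 0.51852.

0.51852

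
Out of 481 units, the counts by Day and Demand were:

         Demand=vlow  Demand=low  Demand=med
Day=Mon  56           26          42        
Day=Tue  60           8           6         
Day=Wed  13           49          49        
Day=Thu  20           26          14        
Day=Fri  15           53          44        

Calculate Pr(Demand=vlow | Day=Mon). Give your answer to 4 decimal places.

Total with Day=Mon: 56 + 26 + 42 = 124.
P(Demand=vlow | Day=Mon) = 56/124 = 0.4516.

0.4516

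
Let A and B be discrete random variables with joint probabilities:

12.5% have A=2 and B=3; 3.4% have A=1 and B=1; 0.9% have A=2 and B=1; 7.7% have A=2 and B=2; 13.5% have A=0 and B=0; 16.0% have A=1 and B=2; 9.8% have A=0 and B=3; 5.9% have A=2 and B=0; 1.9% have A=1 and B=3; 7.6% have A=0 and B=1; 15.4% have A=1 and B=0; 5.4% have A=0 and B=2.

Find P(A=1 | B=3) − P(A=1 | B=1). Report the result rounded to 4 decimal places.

-0.2072

P(B=3) = 0.098 + 0.019 + 0.125 = 0.242; P(A=1 | B=3) = 0.019/0.242 = 0.07851.
P(B=1) = 0.076 + 0.034 + 0.009 = 0.119; P(A=1 | B=1) = 0.034/0.119 = 0.28571.
Difference = -0.2072.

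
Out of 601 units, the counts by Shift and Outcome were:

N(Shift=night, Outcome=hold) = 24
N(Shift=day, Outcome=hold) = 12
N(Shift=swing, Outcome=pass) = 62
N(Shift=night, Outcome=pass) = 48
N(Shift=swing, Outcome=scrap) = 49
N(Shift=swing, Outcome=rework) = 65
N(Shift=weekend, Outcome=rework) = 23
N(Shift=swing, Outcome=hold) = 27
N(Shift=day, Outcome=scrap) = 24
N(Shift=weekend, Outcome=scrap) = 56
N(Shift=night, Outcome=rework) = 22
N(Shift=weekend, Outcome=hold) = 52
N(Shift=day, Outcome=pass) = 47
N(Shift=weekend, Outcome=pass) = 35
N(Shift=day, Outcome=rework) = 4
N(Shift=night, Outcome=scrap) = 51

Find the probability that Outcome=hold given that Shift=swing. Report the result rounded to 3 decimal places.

0.133

Total with Shift=swing: 62 + 65 + 49 + 27 = 203.
P(Outcome=hold | Shift=swing) = 27/203 = 0.133.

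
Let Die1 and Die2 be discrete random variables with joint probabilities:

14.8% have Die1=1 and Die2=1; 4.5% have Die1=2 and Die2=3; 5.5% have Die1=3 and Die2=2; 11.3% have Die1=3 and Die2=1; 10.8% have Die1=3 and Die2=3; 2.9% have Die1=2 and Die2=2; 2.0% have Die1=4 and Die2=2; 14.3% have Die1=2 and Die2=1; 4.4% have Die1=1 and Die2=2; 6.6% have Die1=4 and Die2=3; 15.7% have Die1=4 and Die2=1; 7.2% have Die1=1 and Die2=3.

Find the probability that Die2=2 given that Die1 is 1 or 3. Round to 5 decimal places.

P(Die1=1) = 0.148 + 0.044 + 0.072 = 0.264.
P(Die1=3) = 0.113 + 0.055 + 0.108 = 0.276.
P(Die1 ∈ {1, 3}) = 0.264 + 0.276 = 0.540; P(Die2=2, Die1 ∈ {1, 3}) = 0.044 + 0.055 = 0.099.
P(Die2=2 | Die1 ∈ {1, 3}) = 0.099/0.540 = 0.18333.

0.18333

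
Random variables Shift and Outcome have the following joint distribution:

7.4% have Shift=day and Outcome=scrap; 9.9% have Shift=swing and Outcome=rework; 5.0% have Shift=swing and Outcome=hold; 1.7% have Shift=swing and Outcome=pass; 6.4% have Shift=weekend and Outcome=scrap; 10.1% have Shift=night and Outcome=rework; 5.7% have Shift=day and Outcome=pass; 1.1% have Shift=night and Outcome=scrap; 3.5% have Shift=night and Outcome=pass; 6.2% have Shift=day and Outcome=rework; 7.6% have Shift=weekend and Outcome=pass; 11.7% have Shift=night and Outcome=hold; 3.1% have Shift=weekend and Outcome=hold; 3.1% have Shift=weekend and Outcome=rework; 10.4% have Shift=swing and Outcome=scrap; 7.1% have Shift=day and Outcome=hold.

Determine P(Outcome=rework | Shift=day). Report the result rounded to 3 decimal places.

P(Shift=day) = 0.057 + 0.062 + 0.074 + 0.071 = 0.264.
P(Outcome=rework | Shift=day) = 0.062/0.264 = 0.235.

0.235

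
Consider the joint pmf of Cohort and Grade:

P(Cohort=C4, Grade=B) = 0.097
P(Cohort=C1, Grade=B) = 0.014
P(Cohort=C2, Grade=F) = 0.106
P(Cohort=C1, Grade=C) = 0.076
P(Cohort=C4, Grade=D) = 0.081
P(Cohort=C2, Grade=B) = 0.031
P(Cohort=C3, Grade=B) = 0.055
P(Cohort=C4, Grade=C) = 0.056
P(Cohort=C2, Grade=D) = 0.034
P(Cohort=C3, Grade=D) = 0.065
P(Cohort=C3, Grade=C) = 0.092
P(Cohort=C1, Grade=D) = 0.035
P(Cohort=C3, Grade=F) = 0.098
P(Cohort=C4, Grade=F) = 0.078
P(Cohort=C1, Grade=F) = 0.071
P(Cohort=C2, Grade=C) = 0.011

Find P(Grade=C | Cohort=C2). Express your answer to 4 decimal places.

0.0604

P(Cohort=C2) = 0.031 + 0.011 + 0.034 + 0.106 = 0.182.
P(Grade=C | Cohort=C2) = 0.011/0.182 = 0.0604.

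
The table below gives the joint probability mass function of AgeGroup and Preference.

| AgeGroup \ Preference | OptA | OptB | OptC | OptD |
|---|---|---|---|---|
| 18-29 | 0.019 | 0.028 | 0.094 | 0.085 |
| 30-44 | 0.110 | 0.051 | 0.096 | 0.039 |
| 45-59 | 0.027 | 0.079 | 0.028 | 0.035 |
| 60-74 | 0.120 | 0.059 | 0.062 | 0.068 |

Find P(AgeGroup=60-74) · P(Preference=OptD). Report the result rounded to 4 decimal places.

0.0701

P(AgeGroup=60-74) = 0.120 + 0.059 + 0.062 + 0.068 = 0.309.
P(Preference=OptD) = 0.085 + 0.039 + 0.035 + 0.068 = 0.227.
Product: 0.309 × 0.227 = 0.0701.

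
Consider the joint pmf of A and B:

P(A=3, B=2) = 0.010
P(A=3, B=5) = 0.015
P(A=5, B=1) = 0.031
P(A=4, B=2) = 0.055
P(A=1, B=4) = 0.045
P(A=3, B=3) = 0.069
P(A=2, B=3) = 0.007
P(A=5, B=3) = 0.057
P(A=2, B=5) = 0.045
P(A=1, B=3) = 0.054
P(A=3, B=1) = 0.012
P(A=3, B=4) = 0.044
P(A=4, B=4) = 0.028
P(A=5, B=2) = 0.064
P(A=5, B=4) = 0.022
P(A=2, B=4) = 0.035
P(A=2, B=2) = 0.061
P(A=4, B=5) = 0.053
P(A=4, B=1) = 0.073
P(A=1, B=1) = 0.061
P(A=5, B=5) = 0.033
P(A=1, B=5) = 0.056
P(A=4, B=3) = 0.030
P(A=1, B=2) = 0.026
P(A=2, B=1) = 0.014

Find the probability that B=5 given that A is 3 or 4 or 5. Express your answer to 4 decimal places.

0.1695

P(A=3) = 0.012 + 0.010 + 0.069 + 0.044 + 0.015 = 0.150.
P(A=4) = 0.073 + 0.055 + 0.030 + 0.028 + 0.053 = 0.239.
P(A=5) = 0.031 + 0.064 + 0.057 + 0.022 + 0.033 = 0.207.
P(A ∈ {3, 4, 5}) = 0.150 + 0.239 + 0.207 = 0.596; P(B=5, A ∈ {3, 4, 5}) = 0.015 + 0.053 + 0.033 = 0.101.
P(B=5 | A ∈ {3, 4, 5}) = 0.101/0.596 = 0.1695.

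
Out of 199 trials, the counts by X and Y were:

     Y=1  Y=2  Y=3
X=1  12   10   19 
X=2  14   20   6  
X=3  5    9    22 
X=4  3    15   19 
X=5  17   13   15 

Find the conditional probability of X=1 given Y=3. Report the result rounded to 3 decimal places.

Total with Y=3: 19 + 6 + 22 + 19 + 15 = 81.
P(X=1 | Y=3) = 19/81 = 0.235.

0.235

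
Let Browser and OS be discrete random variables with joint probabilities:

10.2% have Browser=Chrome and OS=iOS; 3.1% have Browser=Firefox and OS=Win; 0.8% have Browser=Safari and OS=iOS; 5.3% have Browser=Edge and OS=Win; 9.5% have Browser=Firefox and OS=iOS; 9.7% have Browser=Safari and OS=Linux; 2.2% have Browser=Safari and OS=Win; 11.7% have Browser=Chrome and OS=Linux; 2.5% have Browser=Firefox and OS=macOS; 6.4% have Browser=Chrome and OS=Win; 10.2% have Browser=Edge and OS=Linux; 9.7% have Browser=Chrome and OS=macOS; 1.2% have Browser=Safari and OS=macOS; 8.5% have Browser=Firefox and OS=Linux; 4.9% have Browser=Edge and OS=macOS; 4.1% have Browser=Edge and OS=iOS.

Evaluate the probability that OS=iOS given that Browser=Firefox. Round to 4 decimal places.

P(Browser=Firefox) = 0.031 + 0.025 + 0.085 + 0.095 = 0.236.
P(OS=iOS | Browser=Firefox) = 0.095/0.236 = 0.4025.

0.4025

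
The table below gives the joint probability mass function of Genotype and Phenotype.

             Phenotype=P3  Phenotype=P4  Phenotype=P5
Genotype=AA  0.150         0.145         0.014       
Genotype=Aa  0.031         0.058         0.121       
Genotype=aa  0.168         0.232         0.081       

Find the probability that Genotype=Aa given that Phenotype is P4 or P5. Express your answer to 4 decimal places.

0.2750

P(Phenotype=P4) = 0.145 + 0.058 + 0.232 = 0.435.
P(Phenotype=P5) = 0.014 + 0.121 + 0.081 = 0.216.
P(Phenotype ∈ {P4, P5}) = 0.435 + 0.216 = 0.651; P(Genotype=Aa, Phenotype ∈ {P4, P5}) = 0.058 + 0.121 = 0.179.
P(Genotype=Aa | Phenotype ∈ {P4, P5}) = 0.179/0.651 = 0.2750.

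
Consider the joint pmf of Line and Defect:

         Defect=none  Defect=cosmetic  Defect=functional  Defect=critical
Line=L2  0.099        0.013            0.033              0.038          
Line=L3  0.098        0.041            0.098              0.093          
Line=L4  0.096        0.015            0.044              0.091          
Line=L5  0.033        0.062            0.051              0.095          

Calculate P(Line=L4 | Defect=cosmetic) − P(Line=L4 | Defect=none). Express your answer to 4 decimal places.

-0.1800

P(Defect=cosmetic) = 0.013 + 0.041 + 0.015 + 0.062 = 0.131; P(Line=L4 | Defect=cosmetic) = 0.015/0.131 = 0.11450.
P(Defect=none) = 0.099 + 0.098 + 0.096 + 0.033 = 0.326; P(Line=L4 | Defect=none) = 0.096/0.326 = 0.29448.
Difference = -0.1800.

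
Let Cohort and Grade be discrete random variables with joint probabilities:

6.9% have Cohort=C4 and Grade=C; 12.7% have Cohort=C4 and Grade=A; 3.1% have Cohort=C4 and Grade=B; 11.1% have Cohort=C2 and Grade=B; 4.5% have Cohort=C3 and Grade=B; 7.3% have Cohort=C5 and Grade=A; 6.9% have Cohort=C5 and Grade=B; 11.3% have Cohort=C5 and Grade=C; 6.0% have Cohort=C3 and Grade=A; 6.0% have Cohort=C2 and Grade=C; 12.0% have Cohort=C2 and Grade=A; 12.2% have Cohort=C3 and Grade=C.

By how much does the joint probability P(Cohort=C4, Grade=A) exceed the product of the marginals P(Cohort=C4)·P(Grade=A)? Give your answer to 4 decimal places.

0.0407

P(Cohort=C4) = 0.127 + 0.031 + 0.069 = 0.227.
P(Grade=A) = 0.120 + 0.060 + 0.127 + 0.073 = 0.380.
P(Cohort=C4, Grade=A) − P(Cohort=C4)P(Grade=A) = 0.127 − 0.227×0.380 = 0.0407.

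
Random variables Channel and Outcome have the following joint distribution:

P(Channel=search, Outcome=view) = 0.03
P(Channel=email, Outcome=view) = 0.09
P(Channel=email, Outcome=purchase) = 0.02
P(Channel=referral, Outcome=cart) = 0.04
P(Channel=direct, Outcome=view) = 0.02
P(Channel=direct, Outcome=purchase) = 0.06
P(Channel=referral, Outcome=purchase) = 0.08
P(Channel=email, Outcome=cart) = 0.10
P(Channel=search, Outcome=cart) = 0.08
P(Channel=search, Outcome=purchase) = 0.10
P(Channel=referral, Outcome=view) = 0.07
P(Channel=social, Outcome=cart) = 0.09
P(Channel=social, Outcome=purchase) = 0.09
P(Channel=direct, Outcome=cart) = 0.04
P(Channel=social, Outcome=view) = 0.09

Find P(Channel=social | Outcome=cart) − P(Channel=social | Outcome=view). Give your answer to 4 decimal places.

-0.0429

P(Outcome=cart) = 0.10 + 0.08 + 0.09 + 0.04 + 0.04 = 0.35; P(Channel=social | Outcome=cart) = 0.09/0.35 = 0.25714.
P(Outcome=view) = 0.09 + 0.03 + 0.09 + 0.02 + 0.07 = 0.30; P(Channel=social | Outcome=view) = 0.09/0.30 = 0.30000.
Difference = -0.0429.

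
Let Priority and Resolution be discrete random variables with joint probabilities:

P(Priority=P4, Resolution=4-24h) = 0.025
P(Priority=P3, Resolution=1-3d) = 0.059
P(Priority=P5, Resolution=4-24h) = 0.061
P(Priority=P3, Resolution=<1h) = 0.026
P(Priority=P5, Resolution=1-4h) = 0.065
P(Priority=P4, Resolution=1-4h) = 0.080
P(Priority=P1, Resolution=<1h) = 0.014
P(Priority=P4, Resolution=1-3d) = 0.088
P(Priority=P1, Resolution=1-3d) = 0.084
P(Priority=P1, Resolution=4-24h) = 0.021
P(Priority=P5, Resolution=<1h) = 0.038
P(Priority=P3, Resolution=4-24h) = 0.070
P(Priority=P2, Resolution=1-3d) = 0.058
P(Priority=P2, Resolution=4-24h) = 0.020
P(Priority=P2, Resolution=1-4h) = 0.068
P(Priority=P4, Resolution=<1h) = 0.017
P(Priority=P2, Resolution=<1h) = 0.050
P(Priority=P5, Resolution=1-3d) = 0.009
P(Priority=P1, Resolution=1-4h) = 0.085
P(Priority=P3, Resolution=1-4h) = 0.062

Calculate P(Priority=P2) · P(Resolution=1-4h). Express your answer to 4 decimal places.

P(Priority=P2) = 0.050 + 0.068 + 0.020 + 0.058 = 0.196.
P(Resolution=1-4h) = 0.085 + 0.068 + 0.062 + 0.080 + 0.065 = 0.360.
Product: 0.196 × 0.360 = 0.0706.

0.0706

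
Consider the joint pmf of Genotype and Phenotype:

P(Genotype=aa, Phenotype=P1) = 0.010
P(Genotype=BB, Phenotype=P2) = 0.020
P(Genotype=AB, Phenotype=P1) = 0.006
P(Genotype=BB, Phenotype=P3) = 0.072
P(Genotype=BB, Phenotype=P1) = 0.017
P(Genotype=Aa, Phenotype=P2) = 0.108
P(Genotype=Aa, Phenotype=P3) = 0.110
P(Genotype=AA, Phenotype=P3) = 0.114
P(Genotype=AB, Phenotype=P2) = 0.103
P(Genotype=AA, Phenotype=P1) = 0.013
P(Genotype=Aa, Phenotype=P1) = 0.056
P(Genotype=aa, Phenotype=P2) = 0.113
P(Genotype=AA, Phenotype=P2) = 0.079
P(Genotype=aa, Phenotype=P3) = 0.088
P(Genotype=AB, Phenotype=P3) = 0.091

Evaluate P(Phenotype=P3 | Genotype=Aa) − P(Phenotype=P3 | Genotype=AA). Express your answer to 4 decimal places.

-0.1519

P(Genotype=Aa) = 0.056 + 0.108 + 0.110 = 0.274; P(Phenotype=P3 | Genotype=Aa) = 0.110/0.274 = 0.40146.
P(Genotype=AA) = 0.013 + 0.079 + 0.114 = 0.206; P(Phenotype=P3 | Genotype=AA) = 0.114/0.206 = 0.55340.
Difference = -0.1519.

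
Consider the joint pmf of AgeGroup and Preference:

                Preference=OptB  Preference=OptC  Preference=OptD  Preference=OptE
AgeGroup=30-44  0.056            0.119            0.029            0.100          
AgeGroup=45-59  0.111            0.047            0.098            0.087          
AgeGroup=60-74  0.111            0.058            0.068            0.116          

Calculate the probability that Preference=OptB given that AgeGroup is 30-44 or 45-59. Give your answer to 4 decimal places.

0.2581

P(AgeGroup=30-44) = 0.056 + 0.119 + 0.029 + 0.100 = 0.304.
P(AgeGroup=45-59) = 0.111 + 0.047 + 0.098 + 0.087 = 0.343.
P(AgeGroup ∈ {30-44, 45-59}) = 0.304 + 0.343 = 0.647; P(Preference=OptB, AgeGroup ∈ {30-44, 45-59}) = 0.056 + 0.111 = 0.167.
P(Preference=OptB | AgeGroup ∈ {30-44, 45-59}) = 0.167/0.647 = 0.2581.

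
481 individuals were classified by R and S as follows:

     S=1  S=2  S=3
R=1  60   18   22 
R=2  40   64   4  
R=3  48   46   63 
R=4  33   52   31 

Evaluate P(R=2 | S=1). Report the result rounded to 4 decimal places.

Total with S=1: 60 + 40 + 48 + 33 = 181.
P(R=2 | S=1) = 40/181 = 0.2210.

0.2210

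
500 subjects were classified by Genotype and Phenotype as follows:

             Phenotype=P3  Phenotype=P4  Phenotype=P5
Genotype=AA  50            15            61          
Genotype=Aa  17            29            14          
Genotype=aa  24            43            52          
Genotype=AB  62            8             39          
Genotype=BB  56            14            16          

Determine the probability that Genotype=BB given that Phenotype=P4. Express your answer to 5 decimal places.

Total with Phenotype=P4: 15 + 29 + 43 + 8 + 14 = 109.
P(Genotype=BB | Phenotype=P4) = 14/109 = 0.12844.

0.12844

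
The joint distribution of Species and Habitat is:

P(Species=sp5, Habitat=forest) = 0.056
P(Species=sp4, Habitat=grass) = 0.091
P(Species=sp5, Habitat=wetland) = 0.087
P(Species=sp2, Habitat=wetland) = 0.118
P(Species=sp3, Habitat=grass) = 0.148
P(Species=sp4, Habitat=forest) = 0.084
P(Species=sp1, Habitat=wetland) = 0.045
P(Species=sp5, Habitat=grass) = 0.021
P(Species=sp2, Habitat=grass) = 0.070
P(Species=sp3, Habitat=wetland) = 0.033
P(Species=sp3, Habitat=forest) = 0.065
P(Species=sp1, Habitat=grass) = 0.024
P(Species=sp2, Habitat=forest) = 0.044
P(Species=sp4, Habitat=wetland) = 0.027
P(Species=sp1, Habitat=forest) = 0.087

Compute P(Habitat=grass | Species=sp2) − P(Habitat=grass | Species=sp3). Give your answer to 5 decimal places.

P(Species=sp2) = 0.044 + 0.070 + 0.118 = 0.232; P(Habitat=grass | Species=sp2) = 0.070/0.232 = 0.301724.
P(Species=sp3) = 0.065 + 0.148 + 0.033 = 0.246; P(Habitat=grass | Species=sp3) = 0.148/0.246 = 0.601626.
Difference = -0.29990.

-0.29990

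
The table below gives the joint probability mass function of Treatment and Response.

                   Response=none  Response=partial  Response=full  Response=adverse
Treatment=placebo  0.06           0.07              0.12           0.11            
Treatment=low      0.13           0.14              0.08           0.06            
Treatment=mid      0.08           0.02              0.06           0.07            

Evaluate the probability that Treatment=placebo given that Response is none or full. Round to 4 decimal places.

P(Response=none) = 0.06 + 0.13 + 0.08 = 0.27.
P(Response=full) = 0.12 + 0.08 + 0.06 = 0.26.
P(Response ∈ {none, full}) = 0.27 + 0.26 = 0.53; P(Treatment=placebo, Response ∈ {none, full}) = 0.06 + 0.12 = 0.18.
P(Treatment=placebo | Response ∈ {none, full}) = 0.18/0.53 = 0.3396.

0.3396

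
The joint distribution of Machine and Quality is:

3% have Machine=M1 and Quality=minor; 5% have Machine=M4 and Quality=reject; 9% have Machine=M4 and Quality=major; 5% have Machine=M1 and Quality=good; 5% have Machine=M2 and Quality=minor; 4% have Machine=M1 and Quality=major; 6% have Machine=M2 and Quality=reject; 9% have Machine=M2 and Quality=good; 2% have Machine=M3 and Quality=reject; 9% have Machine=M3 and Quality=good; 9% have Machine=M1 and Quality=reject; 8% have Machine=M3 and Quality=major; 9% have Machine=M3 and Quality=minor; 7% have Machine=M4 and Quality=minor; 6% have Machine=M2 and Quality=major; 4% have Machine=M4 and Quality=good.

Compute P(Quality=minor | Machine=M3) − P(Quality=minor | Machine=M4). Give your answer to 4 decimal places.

P(Machine=M3) = 0.09 + 0.09 + 0.08 + 0.02 = 0.28; P(Quality=minor | Machine=M3) = 0.09/0.28 = 0.32143.
P(Machine=M4) = 0.04 + 0.07 + 0.09 + 0.05 = 0.25; P(Quality=minor | Machine=M4) = 0.07/0.25 = 0.28000.
Difference = 0.0414.

0.0414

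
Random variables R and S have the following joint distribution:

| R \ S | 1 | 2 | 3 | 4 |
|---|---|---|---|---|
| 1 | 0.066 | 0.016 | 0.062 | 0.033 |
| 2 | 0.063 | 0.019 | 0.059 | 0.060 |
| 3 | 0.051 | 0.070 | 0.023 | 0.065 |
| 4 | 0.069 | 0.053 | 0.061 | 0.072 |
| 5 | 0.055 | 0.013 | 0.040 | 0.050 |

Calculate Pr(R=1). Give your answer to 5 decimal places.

0.17700

P(R=1) = 0.066 + 0.016 + 0.062 + 0.033 = 0.177.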